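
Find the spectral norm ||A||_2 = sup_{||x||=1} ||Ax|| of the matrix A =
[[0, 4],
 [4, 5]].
||A||_2 = sqrt((57 + sqrt(2225))/2) ≈ 7.217 (= sqrt(largest eigenvalue of A^T A))

||A||_2 = sigma_max(A) = sqrt(lambda_max(A^T A)). Form the symmetric matrix M = A^T A =
[[16, 20],
 [20, 41]].
Its characteristic polynomial (trace, determinant of M give the coefficients) is
  p(λ) = det(λ I - M) = λ^2 - 57λ + 256.
For λ^2 - 57λ + 256 the discriminant is 2225. It is nonnegative but not a perfect square, so the roots are real and irrational: λ = (57 ± sqrt(2225))/2 ≈ 52.085, 4.915.
So the eigenvalues of A^T A are ≈ 4.915, 52.085 (all ≥ 0, as they must be for A^T A). The largest is λ_max = (57 + sqrt(2225))/2 ≈ 52.085, hence ||A||_2 = sqrt(λ_max) = sqrt((57 + sqrt(2225))/2) ≈ 7.217.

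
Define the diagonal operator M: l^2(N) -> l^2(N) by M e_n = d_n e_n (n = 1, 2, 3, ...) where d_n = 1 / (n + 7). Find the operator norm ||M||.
||M|| = 1/8 (attained at n = 1)

For M diagonal, ||M|| = sup_n |d_n| = sup_n 1/(n + 7). This is positive and strictly decreasing in n, so the supremum is attained at n = 1: d_1 = 1/(1 + 7) = 1/8. Hence ||M|| = 1/8.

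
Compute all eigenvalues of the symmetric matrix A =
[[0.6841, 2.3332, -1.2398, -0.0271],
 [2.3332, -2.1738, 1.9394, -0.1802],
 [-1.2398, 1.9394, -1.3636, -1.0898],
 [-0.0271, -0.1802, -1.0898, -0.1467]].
sigma(A) ≈ {-5, -1, 1, 2}

A is real symmetric, so its spectrum consists of real eigenvalues. Expanding the characteristic polynomial of the displayed matrix gives
  det(λ I - A) = p(λ) = λ^4 + (3)λ^3 + (-11)λ^2 + (-3)λ + (10).
Solving p(λ) = 0 yields eigenvalues ≈ -5, -1, 1, 2. (A is shown rounded to 4 decimals, so these recover the underlying integer eigenvalues to within that precision.)
Verification: the trace of A = -3 equals the sum of eigenvalues -3, and det(A) ≈ 10.0008 matches the eigenvalue product 10.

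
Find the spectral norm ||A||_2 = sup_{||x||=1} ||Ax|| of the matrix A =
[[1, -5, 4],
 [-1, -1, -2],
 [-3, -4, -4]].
||A||_2 ≈ 6.8262 (= sqrt(largest eigenvalue of A^T A))

||A||_2 = sigma_max(A) = sqrt(lambda_max(A^T A)). Form the symmetric matrix M = A^T A =
[[11, 8, 18],
 [8, 42, -2],
 [18, -2, 36]].
Its characteristic polynomial (trace, sum of principal 2x2 minors, determinant of M give the coefficients) is
  p(λ) = det(λ I - M) = λ^3 - 89λ^2 + 1978λ - 100.
No integer candidate from the rational root theorem (±divisors of 100) is a root, so the roots are irrational. The cubic discriminant is Δ = 69830356 > 0, so there are three distinct real roots. p(0) = -100 and p(1) = 1790 have opposite signs, so a root lies in (0, 1); Newton's method refines it to λ ≈ 0.0507. p(42) = 68 and p(43) = -100 have opposite signs, so a root lies in (42, 43); Newton's method refines it to λ ≈ 42.3526. p(46) = -100 and p(47) = 88 have opposite signs, so a root lies in (46, 47); Newton's method refines it to λ ≈ 46.5967. Check (Vieta): the three roots sum to 89, matching tr M = 89.
So the eigenvalues of A^T A are ≈ 0.0507, 42.3526, 46.5967 (all ≥ 0, as they must be for A^T A). The largest is λ_max ≈ 46.5967, hence ||A||_2 = sqrt(λ_max) ≈ 6.8262.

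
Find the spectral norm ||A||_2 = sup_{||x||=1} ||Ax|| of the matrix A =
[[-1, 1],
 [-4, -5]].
||A||_2 = sqrt((43 + sqrt(1525))/2) ≈ 6.4051 (= sqrt(largest eigenvalue of A^T A))

||A||_2 = sigma_max(A) = sqrt(lambda_max(A^T A)). Form the symmetric matrix M = A^T A =
[[17, 19],
 [19, 26]].
Its characteristic polynomial (trace, determinant of M give the coefficients) is
  p(λ) = det(λ I - M) = λ^2 - 43λ + 81.
For λ^2 - 43λ + 81 the discriminant is 1525. It is nonnegative but not a perfect square, so the roots are real and irrational: λ = (43 ± sqrt(1525))/2 ≈ 41.0256, 1.9744.
So the eigenvalues of A^T A are ≈ 1.9744, 41.0256 (all ≥ 0, as they must be for A^T A). The largest is λ_max = (43 + sqrt(1525))/2 ≈ 41.0256, hence ||A||_2 = sqrt(λ_max) = sqrt((43 + sqrt(1525))/2) ≈ 6.4051.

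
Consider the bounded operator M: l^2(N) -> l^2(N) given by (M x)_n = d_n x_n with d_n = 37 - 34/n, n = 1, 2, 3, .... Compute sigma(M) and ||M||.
sigma(M) = {37 - 34/n : n ≥ 1} ∪ {37}; ||M|| = 37

A bounded diagonal operator on l^2 with diagonal entries d_n has spectrum equal to the closure of {d_n : n ≥ 1}: every d_n is an eigenvalue (with eigenvector e_n), so {d_n} ⊂ sigma(M); the spectrum is closed, so its closure is too; and for lambda not in the closure, (M - lambda I) has bounded inverse (the diagonal entries 1/(d_n - lambda) are bounded). For our sequence d_n = 37 - 34/n, n = 1, 2, 3, ...:
  - {d_n} = {37 - 34/n : n ≥ 1}; the only limit point is 37
  - closure = {37 - 34/n : n ≥ 1} ∪ {37}
For the norm: a diagonal operator has ||M|| = sup_n |d_n|. Here d_n = 37 - 34/n increases monotonically from d_1 = 3 toward 37, with all terms in [3, 37); so sup_n |d_n| = 37 (the supremum is the limit, not attained). So ||M|| = 37.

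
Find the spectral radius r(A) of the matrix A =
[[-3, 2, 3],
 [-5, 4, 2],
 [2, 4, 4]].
r(A) = 5

The eigenvalues of A are the roots of its characteristic polynomial. With M = A (coefficients from the trace, the sum of principal 2x2 minors, and det A):
  p(λ) = det(λ I - M) = λ^3 - 5λ^2 - 12λ + 60.
By the rational root theorem any rational root is an integer divisor of 60. Testing λ = 5: p(5) = 125 - 125 - 60 + 60 = 0, so λ = 5 is a root. Dividing out (λ - 5) leaves p(λ) = (λ - 5)(λ^2 - 12). For λ^2 - 12 the discriminant is 48. It is nonnegative but not a perfect square, so the roots are real and irrational: λ = ± sqrt(48)/2 ≈ 3.4641, -3.4641.
Thus the eigenvalues (to 4 decimals) are 3.4641 (modulus 3.4641); -3.4641 (modulus 3.4641); 5 (modulus 5). The spectral radius is the largest modulus: r(A) = 5. (Cross-check: r(A) ≤ ||A||_2 ≈ 8.6345; equality holds whenever A is normal, though it can also hold for some non-normal A.)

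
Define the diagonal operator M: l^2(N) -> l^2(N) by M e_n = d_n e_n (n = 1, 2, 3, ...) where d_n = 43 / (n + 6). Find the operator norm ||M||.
||M|| = 43/7 (attained at n = 1)

For M diagonal, ||M|| = sup_n |d_n| = sup_n 43/(n + 6). This is positive and strictly decreasing in n, so the supremum is attained at n = 1: d_1 = 43/(1 + 6) = 43/7. Hence ||M|| = 43/7.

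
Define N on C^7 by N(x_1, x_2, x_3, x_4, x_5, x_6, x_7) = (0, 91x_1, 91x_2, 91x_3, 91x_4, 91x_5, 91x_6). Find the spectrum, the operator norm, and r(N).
sigma(N) = {0}; ||N|| = 91; r(N) = 0. (N is nilpotent with N^7 = 0.)

On C^7, N is a strictly lower-triangular matrix with 91 on the subdiagonal and zeros elsewhere, so its characteristic polynomial is lambda^7 and every eigenvalue is 0: sigma(N) = {0}. For the operator norm, N e_i = 91e_{i+1} for i = 1, ..., 6 and N e_7 = 0, so the singular values of N are 91 (with multiplicity 6) and 0; hence ||N|| = 91. The spectral radius r(N) = max|lambda| = 0. Note ||N|| > r(N) — characteristic of non-normal nilpotent operators. Indeed N^7 = 0.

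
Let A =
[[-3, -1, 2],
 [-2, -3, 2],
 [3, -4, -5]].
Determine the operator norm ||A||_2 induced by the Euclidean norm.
||A||_2 ≈ 7.5634 (= sqrt(largest eigenvalue of A^T A))

||A||_2 = sigma_max(A) = sqrt(lambda_max(A^T A)). Form the symmetric matrix M = A^T A =
[[22, -3, -25],
 [-3, 26, 12],
 [-25, 12, 33]].
Its characteristic polynomial (trace, sum of principal 2x2 minors, determinant of M give the coefficients) is
  p(λ) = det(λ I - M) = λ^3 - 81λ^2 + 1378λ - 961.
No integer candidate from the rational root theorem (±divisors of 961) is a root, so the roots are irrational. The cubic discriminant is Δ = 1854903209 > 0, so there are three distinct real roots. p(0) = -961 and p(1) = 337 have opposite signs, so a root lies in (0, 1); Newton's method refines it to λ ≈ 0.7283. p(23) = 51 and p(24) = -721 have opposite signs, so a root lies in (23, 24); Newton's method refines it to λ ≈ 23.0669. p(57) = -391 and p(58) = 1591 have opposite signs, so a root lies in (57, 58); Newton's method refines it to λ ≈ 57.2048. Check (Vieta): the three roots sum to 81, matching tr M = 81.
So the eigenvalues of A^T A are ≈ 0.7283, 23.0669, 57.2048 (all ≥ 0, as they must be for A^T A). The largest is λ_max ≈ 57.2048, hence ||A||_2 = sqrt(λ_max) ≈ 7.5634.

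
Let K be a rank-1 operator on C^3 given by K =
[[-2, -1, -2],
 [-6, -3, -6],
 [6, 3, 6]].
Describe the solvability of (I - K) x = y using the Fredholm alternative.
(I - K) is singular (det(I - K) = 0, i.e. 1 ∈ sigma(K)). (I - K) x = y is solvable iff y ⊥ ker((I - K)^*) = span{(-2, -1, -2)}, i.e. iff -2y_1 - y_2 - 2y_3 = 0. When solvable, the solutions are x = y + c·(1, 3, -3), c arbitrary (ker(I - K) = span{(1, 3, -3)}, dimension 1).

K has rank 1, so it is an outer product K = u v^T: every row of K is a multiple of one row vector. Reading off the entries, u = (1, 3, -3) and v = (-2, -1, -2) (row i of K equals u_i·v^T). A rank-one matrix u v^T satisfies K u = u (v·u) and kills the (2)-dimensional subspace v^⊥, so its characteristic polynomial is lambda^2 (lambda - v·u) with v·u = tr K = 1. Hence the eigenvalues of I - K are 1 (multiplicity 2) and 1 - (1) = 0, so det(I - K) = 0. (Direct check: I - K =
[[3, 1, 2],
 [6, 4, 6],
 [-6, -3, -5]]
has determinant 0.) So 1 is an eigenvalue of K and (I - K) is not invertible. The finite-dimensional Fredholm alternative says: either (I - K) is invertible, or ker(I - K) ≠ {0} and then range(I - K) = ker((I - K)^*)^⊥, with dim ker(I - K) = dim ker((I - K)^*). We are in the second case, so we need both kernels. Kernel of I - K: (I - K) u = u - u (v·u) = u - u = 0, so ker(I - K) = span{u} = span{(1, 3, -3)} (it is exactly 1-dimensional because rank(I - K) = 2). Kernel of the adjoint: K is real, so (I - K)^* = I - K^T = I - v u^T, and (I - v u^T) v = v - v (u·v) = 0; hence ker((I - K)^*) = span{v} = span{(-2, -1, -2)}. Therefore (I - K) x = y is solvable iff <y, v> = 0, i.e. iff -2y_1 - y_2 - 2y_3 = 0. When this holds, K y = u (v·y) = 0, so (I - K) y = y and x = y is a particular solution; the full solution set is the line x = y + c·u = y + c·(1, 3, -3), c ∈ C.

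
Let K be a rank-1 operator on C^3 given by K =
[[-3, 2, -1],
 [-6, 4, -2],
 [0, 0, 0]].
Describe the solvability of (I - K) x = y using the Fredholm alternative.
(I - K) is singular (det(I - K) = 0, i.e. 1 ∈ sigma(K)). (I - K) x = y is solvable iff y ⊥ ker((I - K)^*) = span{(-3, 2, -1)}, i.e. iff -3y_1 + 2y_2 - y_3 = 0. When solvable, the solutions are x = y + c·(1, 2, 0), c arbitrary (ker(I - K) = span{(1, 2, 0)}, dimension 1).

K has rank 1, so it is an outer product K = u v^T: every row of K is a multiple of one row vector. Reading off the entries, u = (1, 2, 0) and v = (-3, 2, -1) (row i of K equals u_i·v^T). A rank-one matrix u v^T satisfies K u = u (v·u) and kills the (2)-dimensional subspace v^⊥, so its characteristic polynomial is lambda^2 (lambda - v·u) with v·u = tr K = 1. Hence the eigenvalues of I - K are 1 (multiplicity 2) and 1 - (1) = 0, so det(I - K) = 0. (Direct check: I - K =
[[4, -2, 1],
 [6, -3, 2],
 [0, 0, 1]]
has determinant 0.) So 1 is an eigenvalue of K and (I - K) is not invertible. The finite-dimensional Fredholm alternative says: either (I - K) is invertible, or ker(I - K) ≠ {0} and then range(I - K) = ker((I - K)^*)^⊥, with dim ker(I - K) = dim ker((I - K)^*). We are in the second case, so we need both kernels. Kernel of I - K: (I - K) u = u - u (v·u) = u - u = 0, so ker(I - K) = span{u} = span{(1, 2, 0)} (it is exactly 1-dimensional because rank(I - K) = 2). Kernel of the adjoint: K is real, so (I - K)^* = I - K^T = I - v u^T, and (I - v u^T) v = v - v (u·v) = 0; hence ker((I - K)^*) = span{v} = span{(-3, 2, -1)}. Therefore (I - K) x = y is solvable iff <y, v> = 0, i.e. iff -3y_1 + 2y_2 - y_3 = 0. When this holds, K y = u (v·y) = 0, so (I - K) y = y and x = y is a particular solution; the full solution set is the line x = y + c·u = y + c·(1, 2, 0), c ∈ C.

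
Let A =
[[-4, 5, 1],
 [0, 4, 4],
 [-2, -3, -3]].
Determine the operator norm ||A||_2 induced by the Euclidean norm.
||A||_2 ≈ 8.5122 (= sqrt(largest eigenvalue of A^T A))

||A||_2 = sigma_max(A) = sqrt(lambda_max(A^T A)). Form the symmetric matrix M = A^T A =
[[20, -14, 2],
 [-14, 50, 30],
 [2, 30, 26]].
Its characteristic polynomial (trace, sum of principal 2x2 minors, determinant of M give the coefficients) is
  p(λ) = det(λ I - M) = λ^3 - 96λ^2 + 1720λ - 1024.
No integer candidate from the rational root theorem (±divisors of 1024) is a root, so the roots are irrational. The cubic discriminant is Δ = 6302124032 > 0, so there are three distinct real roots. p(0) = -1024 and p(1) = 601 have opposite signs, so a root lies in (0, 1); Newton's method refines it to λ ≈ 0.6164. p(22) = 1000 and p(23) = -81 have opposite signs, so a root lies in (22, 23); Newton's method refines it to λ ≈ 22.9268. p(72) = -1600 and p(73) = 1969 have opposite signs, so a root lies in (72, 73); Newton's method refines it to λ ≈ 72.4567. Check (Vieta): the three roots sum to 96, matching tr M = 96.
So the eigenvalues of A^T A are ≈ 0.6164, 22.9268, 72.4567 (all ≥ 0, as they must be for A^T A). The largest is λ_max ≈ 72.4567, hence ||A||_2 = sqrt(λ_max) ≈ 8.5122.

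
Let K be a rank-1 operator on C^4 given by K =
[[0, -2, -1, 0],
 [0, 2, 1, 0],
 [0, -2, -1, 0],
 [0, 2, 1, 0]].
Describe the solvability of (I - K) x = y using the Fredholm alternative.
(I - K) is singular (det(I - K) = 0, i.e. 1 ∈ sigma(K)). (I - K) x = y is solvable iff y ⊥ ker((I - K)^*) = span{(0, -2, -1, 0)}, i.e. iff -2y_2 - y_3 = 0. When solvable, the solutions are x = y + c·(1, -1, 1, -1), c arbitrary (ker(I - K) = span{(1, -1, 1, -1)}, dimension 1).

K has rank 1, so it is an outer product K = u v^T: every row of K is a multiple of one row vector. Reading off the entries, u = (1, -1, 1, -1) and v = (0, -2, -1, 0) (row i of K equals u_i·v^T). A rank-one matrix u v^T satisfies K u = u (v·u) and kills the (3)-dimensional subspace v^⊥, so its characteristic polynomial is lambda^3 (lambda - v·u) with v·u = tr K = 1. Hence the eigenvalues of I - K are 1 (multiplicity 3) and 1 - (1) = 0, so det(I - K) = 0. (Direct check: I - K =
[[1, 2, 1, 0],
 [0, -1, -1, 0],
 [0, 2, 2, 0],
 [0, -2, -1, 1]]
has determinant 0.) So 1 is an eigenvalue of K and (I - K) is not invertible. The finite-dimensional Fredholm alternative says: either (I - K) is invertible, or ker(I - K) ≠ {0} and then range(I - K) = ker((I - K)^*)^⊥, with dim ker(I - K) = dim ker((I - K)^*). We are in the second case, so we need both kernels. Kernel of I - K: (I - K) u = u - u (v·u) = u - u = 0, so ker(I - K) = span{u} = span{(1, -1, 1, -1)} (it is exactly 1-dimensional because rank(I - K) = 3). Kernel of the adjoint: K is real, so (I - K)^* = I - K^T = I - v u^T, and (I - v u^T) v = v - v (u·v) = 0; hence ker((I - K)^*) = span{v} = span{(0, -2, -1, 0)}. Therefore (I - K) x = y is solvable iff <y, v> = 0, i.e. iff -2y_2 - y_3 = 0. When this holds, K y = u (v·y) = 0, so (I - K) y = y and x = y is a particular solution; the full solution set is the line x = y + c·u = y + c·(1, -1, 1, -1), c ∈ C.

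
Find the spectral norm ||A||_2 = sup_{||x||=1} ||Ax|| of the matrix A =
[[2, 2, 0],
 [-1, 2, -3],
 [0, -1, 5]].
||A||_2 ≈ 6.1874 (= sqrt(largest eigenvalue of A^T A))

||A||_2 = sigma_max(A) = sqrt(lambda_max(A^T A)). Form the symmetric matrix M = A^T A =
[[5, 2, 3],
 [2, 9, -11],
 [3, -11, 34]].
Its characteristic polynomial (trace, sum of principal 2x2 minors, determinant of M give the coefficients) is
  p(λ) = det(λ I - M) = λ^3 - 48λ^2 + 387λ - 576.
No integer candidate from the rational root theorem (±divisors of 576) is a root, so the roots are irrational. The cubic discriminant is Δ = 42059412 > 0, so there are three distinct real roots. p(1) = -236 and p(2) = 14 have opposite signs, so a root lies in (1, 2); Newton's method refines it to λ ≈ 1.9333. p(7) = 124 and p(8) = -40 have opposite signs, so a root lies in (7, 8); Newton's method refines it to λ ≈ 7.7823. p(38) = -310 and p(39) = 828 have opposite signs, so a root lies in (38, 39); Newton's method refines it to λ ≈ 38.2844. Check (Vieta): the three roots sum to 48, matching tr M = 48.
So the eigenvalues of A^T A are ≈ 1.9333, 7.7823, 38.2844 (all ≥ 0, as they must be for A^T A). The largest is λ_max ≈ 38.2844, hence ||A||_2 = sqrt(λ_max) ≈ 6.1874.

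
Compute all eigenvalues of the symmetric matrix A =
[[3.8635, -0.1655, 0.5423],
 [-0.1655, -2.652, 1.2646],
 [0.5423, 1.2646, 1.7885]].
sigma(A) ≈ {-3, 2, 4}

A is real symmetric, so its spectrum consists of real eigenvalues. Expanding the characteristic polynomial of the displayed matrix gives
  det(λ I - A) = p(λ) = λ^3 + (-3)λ^2 + (-10)λ + (24).
Solving p(λ) = 0 yields eigenvalues ≈ -3, 2, 4. (A is shown rounded to 4 decimals, so these recover the underlying integer eigenvalues to within that precision.)
Verification: the trace of A = 3 equals the sum of eigenvalues 3, and det(A) ≈ -23.9996 matches the eigenvalue product -24.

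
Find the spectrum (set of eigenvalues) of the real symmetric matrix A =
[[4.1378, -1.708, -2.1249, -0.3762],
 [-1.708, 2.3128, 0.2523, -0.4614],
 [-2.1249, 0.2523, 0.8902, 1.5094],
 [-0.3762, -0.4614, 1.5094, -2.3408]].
sigma(A) ≈ {-3, 0, 2, 6}

A is real symmetric, so its spectrum consists of real eigenvalues. Expanding the characteristic polynomial of the displayed matrix gives
  det(λ I - A) = p(λ) = λ^4 + (-5)λ^3 + (-12)λ^2 + (36)λ + (0).
Solving p(λ) = 0 yields eigenvalues ≈ -3, 0, 2, 6. (A is shown rounded to 4 decimals, so these recover the underlying integer eigenvalues to within that precision.)
Verification: the trace of A = 5 equals the sum of eigenvalues 5, and det(A) ≈ 0.0007 matches the eigenvalue product 0.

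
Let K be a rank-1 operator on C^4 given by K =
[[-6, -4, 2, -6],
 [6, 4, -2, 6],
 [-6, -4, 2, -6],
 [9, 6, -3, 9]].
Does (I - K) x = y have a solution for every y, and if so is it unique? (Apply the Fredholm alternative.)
(I - K) is invertible (det(I - K) = -8 ≠ 0), so for every y in C^4 the equation (I - K) x = y has a unique solution.

K has rank 1, so it is an outer product K = u v^T: every row of K is a multiple of one row vector. Reading off the entries, u = (-2, 2, -2, 3) and v = (3, 2, -1, 3) (row i of K equals u_i·v^T). A rank-one matrix u v^T satisfies K u = u (v·u) and kills the (3)-dimensional subspace v^⊥, so its characteristic polynomial is lambda^3 (lambda - v·u) with v·u = tr K = 9. Hence the eigenvalues of I - K are 1 (multiplicity 3) and 1 - (9) = -8, so det(I - K) = -8. (Direct check: I - K =
[[7, 4, -2, 6],
 [-6, -3, 2, -6],
 [6, 4, -1, 6],
 [-9, -6, 3, -8]]
has determinant -8.) The finite-dimensional Fredholm alternative says: either (I - K) is invertible, or ker(I - K) ≠ {0} and then range(I - K) = ker((I - K)^*)^⊥, with dim ker(I - K) = dim ker((I - K)^*). Since det(I - K) ≠ 0, 1 is not an eigenvalue of K and ker(I - K) = {0}, so we are in the first case: for every y there is a unique x = (I - K)^(-1) y. Explicitly, by the Sherman–Morrison formula, (I - u v^T)^(-1) = I + u v^T/(1 - v·u), i.e. (I - K)^(-1) = I + K/(-8).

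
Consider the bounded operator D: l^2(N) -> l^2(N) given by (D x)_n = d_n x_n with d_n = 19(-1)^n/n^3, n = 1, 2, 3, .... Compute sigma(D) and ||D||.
sigma(D) = {19(-1)^n/n^3 : n ≥ 1} ∪ {0}; ||D|| = 19

A bounded diagonal operator on l^2 with diagonal entries d_n has spectrum equal to the closure of {d_n : n ≥ 1}: every d_n is an eigenvalue (with eigenvector e_n), so {d_n} ⊂ sigma(D); the spectrum is closed, so its closure is too; and for lambda not in the closure, (D - lambda I) has bounded inverse (the diagonal entries 1/(d_n - lambda) are bounded). For our sequence d_n = 19(-1)^n/n^3, n = 1, 2, 3, ...:
  - {d_n} = {19(-1)^n/n^3 : n ≥ 1}; the only limit point is 0
  - closure = {19(-1)^n/n^3 : n ≥ 1} ∪ {0}
For the norm: a diagonal operator has ||D|| = sup_n |d_n|. Here |d_n| = 19/n^3 is decreasing, so sup_n |d_n| = |d_1| = 19. So ||D|| = 19.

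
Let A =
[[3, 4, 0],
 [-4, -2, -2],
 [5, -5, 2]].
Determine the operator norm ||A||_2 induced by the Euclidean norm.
||A||_2 ≈ 7.7337 (= sqrt(largest eigenvalue of A^T A))

||A||_2 = sigma_max(A) = sqrt(lambda_max(A^T A)). Form the symmetric matrix M = A^T A =
[[50, -5, 18],
 [-5, 45, -6],
 [18, -6, 8]].
Its characteristic polynomial (trace, sum of principal 2x2 minors, determinant of M give the coefficients) is
  p(λ) = det(λ I - M) = λ^3 - 103λ^2 + 2625λ - 2500.
No integer candidate from the rational root theorem (±divisors of 2500) is a root, so the roots are irrational. The cubic discriminant is Δ = 1821933125 > 0, so there are three distinct real roots. p(0) = -2500 and p(1) = 23 have opposite signs, so a root lies in (0, 1); Newton's method refines it to λ ≈ 0.9905. p(42) = 146 and p(43) = -565 have opposite signs, so a root lies in (42, 43); Newton's method refines it to λ ≈ 42.1999. p(59) = -789 and p(60) = 200 have opposite signs, so a root lies in (59, 60); Newton's method refines it to λ ≈ 59.8096. Check (Vieta): the three roots sum to 103, matching tr M = 103.
So the eigenvalues of A^T A are ≈ 0.9905, 42.1999, 59.8096 (all ≥ 0, as they must be for A^T A). The largest is λ_max ≈ 59.8096, hence ||A||_2 = sqrt(λ_max) ≈ 7.7337.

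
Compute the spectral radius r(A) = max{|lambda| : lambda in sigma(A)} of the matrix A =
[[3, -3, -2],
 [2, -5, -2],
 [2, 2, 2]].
r(A) ≈ 3.3897

The eigenvalues of A are the roots of its characteristic polynomial. With M = A (coefficients from the trace, the sum of principal 2x2 minors, and det A):
  p(λ) = det(λ I - M) = λ^3 - 5λ + 22.
No integer candidate from the rational root theorem (±divisors of 22) is a root, so the roots are irrational. The cubic discriminant is Δ = -12568 < 0, so there is one real root and a complex-conjugate pair. p(-4) = -22 and p(-3) = 10 have opposite signs, so a root lies in (-4, -3); Newton's method refines it to λ ≈ -3.3897. Dividing out (λ - (-3.3897)) leaves approximately λ^2 - 3.3897λ + 6.4902. For λ^2 - 3.3897λ + 6.4902 the discriminant is -14.4706. It is negative, so the remaining roots are the complex-conjugate pair λ ≈ 1.6949 ± 1.902i. Their product equals the constant term, so |λ|^2 ≈ 6.4902 and |λ| ≈ 2.5476.
Thus the eigenvalues (to 4 decimals) are -3.3897 (modulus 3.3897); 1.6949 ± 1.902i (modulus 2.5476). The spectral radius is the largest modulus: r(A) ≈ 3.3897. (Cross-check: r(A) ≤ ||A||_2 ≈ 7.4528; equality holds whenever A is normal, though it can also hold for some non-normal A.)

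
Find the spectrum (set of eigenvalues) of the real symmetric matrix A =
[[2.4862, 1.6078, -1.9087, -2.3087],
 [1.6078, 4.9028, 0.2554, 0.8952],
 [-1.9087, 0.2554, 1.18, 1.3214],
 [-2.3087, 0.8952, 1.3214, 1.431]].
sigma(A) ≈ {-1, 0, 5, 6}

A is real symmetric, so its spectrum consists of real eigenvalues. Expanding the characteristic polynomial of the displayed matrix gives
  det(λ I - A) = p(λ) = λ^4 + (-10)λ^3 + (19)λ^2 + (30.0018)λ + (0).
Solving p(λ) = 0 yields eigenvalues ≈ -1, 0, 5, 6. (A is shown rounded to 4 decimals, so these recover the underlying integer eigenvalues to within that precision.)
Verification: the trace of A = 10 equals the sum of eigenvalues 10, and det(A) ≈ 0.0004 matches the eigenvalue product 0.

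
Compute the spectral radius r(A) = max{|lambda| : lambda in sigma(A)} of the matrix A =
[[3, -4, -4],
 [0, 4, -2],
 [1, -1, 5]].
r(A) = 6

The eigenvalues of A are the roots of its characteristic polynomial. With M = A (coefficients from the trace, the sum of principal 2x2 minors, and det A):
  p(λ) = det(λ I - M) = λ^3 - 12λ^2 + 49λ - 78.
By the rational root theorem any rational root is an integer divisor of 78. Testing λ = 6: p(6) = 216 - 432 + 294 - 78 = 0, so λ = 6 is a root. Dividing out (λ - 6) leaves p(λ) = (λ - 6)(λ^2 - 6λ + 13). For λ^2 - 6λ + 13 the discriminant is -16. It is negative, so the roots are the complex-conjugate pair λ = 3 ± (sqrt(16)/2) i ≈ 3 ± 2i. For a conjugate pair the product of the roots equals the constant term, so |λ|^2 = 13 and |λ| = sqrt(13) ≈ 3.6056.
Thus the eigenvalues (to 4 decimals) are 3 ± 2i (modulus 3.6056); 6 (modulus 6). The spectral radius is the largest modulus: r(A) = 6. (Cross-check: r(A) ≤ ||A||_2 ≈ 6.9835; equality holds whenever A is normal, though it can also hold for some non-normal A.)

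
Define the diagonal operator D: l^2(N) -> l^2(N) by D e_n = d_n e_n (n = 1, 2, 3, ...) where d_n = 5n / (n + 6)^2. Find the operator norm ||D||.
||D|| = 5/24 (attained at n = 6)

For D diagonal, ||D|| = sup_n |d_n|. Treat f(x) = 5x / (x + 6)^2 for real x > 0. By the quotient rule, f'(x) = 5(6 - x)/(x + 6)^3, which is positive for x < 6 and negative for x > 6. So f has a unique maximum at x = 6, and since 6 is a positive integer, the supremum over n ≥ 1 is attained at n = 6: d_6 = 5·6/(6 + 6)^2 = 5·6/144 = 5/24. Hence ||D|| = 5/24.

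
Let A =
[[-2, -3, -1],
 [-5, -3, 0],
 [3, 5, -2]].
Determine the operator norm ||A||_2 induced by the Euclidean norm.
||A||_2 ≈ 8.7998 (= sqrt(largest eigenvalue of A^T A))

||A||_2 = sigma_max(A) = sqrt(lambda_max(A^T A)). Form the symmetric matrix M = A^T A =
[[38, 36, -4],
 [36, 43, -7],
 [-4, -7, 5]].
Its characteristic polynomial (trace, sum of principal 2x2 minors, determinant of M give the coefficients) is
  p(λ) = det(λ I - M) = λ^3 - 86λ^2 + 678λ - 1156.
No integer candidate from the rational root theorem (±divisors of 1156) is a root, so the roots are irrational. The cubic discriminant is Δ = 389228704 > 0, so there are three distinct real roots. p(2) = -136 and p(3) = 131 have opposite signs, so a root lies in (2, 3); Newton's method refines it to λ ≈ 2.437. p(6) = 32 and p(7) = -281 have opposite signs, so a root lies in (6, 7); Newton's method refines it to λ ≈ 6.1257. p(77) = -2311 and p(78) = 3056 have opposite signs, so a root lies in (77, 78); Newton's method refines it to λ ≈ 77.4373. Check (Vieta): the three roots sum to 86, matching tr M = 86.
So the eigenvalues of A^T A are ≈ 2.437, 6.1257, 77.4373 (all ≥ 0, as they must be for A^T A). The largest is λ_max ≈ 77.4373, hence ||A||_2 = sqrt(λ_max) ≈ 8.7998.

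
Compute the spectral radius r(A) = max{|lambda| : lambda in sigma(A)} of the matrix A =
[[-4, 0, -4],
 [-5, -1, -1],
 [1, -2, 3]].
r(A) ≈ 4.8644

The eigenvalues of A are the roots of its characteristic polynomial. With M = A (coefficients from the trace, the sum of principal 2x2 minors, and det A):
  p(λ) = det(λ I - M) = λ^3 + 2λ^2 - 9λ + 24.
No integer candidate from the rational root theorem (±divisors of 24) is a root, so the roots are irrational. The cubic discriminant is Δ = -20856 < 0, so there is one real root and a complex-conjugate pair. p(-5) = -6 and p(-4) = 28 have opposite signs, so a root lies in (-5, -4); Newton's method refines it to λ ≈ -4.8644. Dividing out (λ - (-4.8644)) leaves approximately λ^2 - 2.8644λ + 4.9338. For λ^2 - 2.8644λ + 4.9338 the discriminant is -11.5302. It is negative, so the remaining roots are the complex-conjugate pair λ ≈ 1.4322 ± 1.6978i. Their product equals the constant term, so |λ|^2 ≈ 4.9338 and |λ| ≈ 2.2212.
Thus the eigenvalues (to 4 decimals) are -4.8644 (modulus 4.8644); 1.4322 ± 1.6978i (modulus 2.2212). The spectral radius is the largest modulus: r(A) ≈ 4.8644. (Cross-check: r(A) ≤ ||A||_2 ≈ 7.7008; equality holds whenever A is normal, though it can also hold for some non-normal A.)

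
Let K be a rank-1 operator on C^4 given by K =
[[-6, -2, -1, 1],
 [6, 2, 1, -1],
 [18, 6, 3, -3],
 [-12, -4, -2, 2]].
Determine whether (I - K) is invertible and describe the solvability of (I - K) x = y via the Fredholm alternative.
(I - K) is singular (det(I - K) = 0, i.e. 1 ∈ sigma(K)). (I - K) x = y is solvable iff y ⊥ ker((I - K)^*) = span{(-6, -2, -1, 1)}, i.e. iff -6y_1 - 2y_2 - y_3 + y_4 = 0. When solvable, the solutions are x = y + c·(1, -1, -3, 2), c arbitrary (ker(I - K) = span{(1, -1, -3, 2)}, dimension 1).

K has rank 1, so it is an outer product K = u v^T: every row of K is a multiple of one row vector. Reading off the entries, u = (1, -1, -3, 2) and v = (-6, -2, -1, 1) (row i of K equals u_i·v^T). A rank-one matrix u v^T satisfies K u = u (v·u) and kills the (3)-dimensional subspace v^⊥, so its characteristic polynomial is lambda^3 (lambda - v·u) with v·u = tr K = 1. Hence the eigenvalues of I - K are 1 (multiplicity 3) and 1 - (1) = 0, so det(I - K) = 0. (Direct check: I - K =
[[7, 2, 1, -1],
 [-6, -1, -1, 1],
 [-18, -6, -2, 3],
 [12, 4, 2, -1]]
has determinant 0.) So 1 is an eigenvalue of K and (I - K) is not invertible. The finite-dimensional Fredholm alternative says: either (I - K) is invertible, or ker(I - K) ≠ {0} and then range(I - K) = ker((I - K)^*)^⊥, with dim ker(I - K) = dim ker((I - K)^*). We are in the second case, so we need both kernels. Kernel of I - K: (I - K) u = u - u (v·u) = u - u = 0, so ker(I - K) = span{u} = span{(1, -1, -3, 2)} (it is exactly 1-dimensional because rank(I - K) = 3). Kernel of the adjoint: K is real, so (I - K)^* = I - K^T = I - v u^T, and (I - v u^T) v = v - v (u·v) = 0; hence ker((I - K)^*) = span{v} = span{(-6, -2, -1, 1)}. Therefore (I - K) x = y is solvable iff <y, v> = 0, i.e. iff -6y_1 - 2y_2 - y_3 + y_4 = 0. When this holds, K y = u (v·y) = 0, so (I - K) y = y and x = y is a particular solution; the full solution set is the line x = y + c·u = y + c·(1, -1, -3, 2), c ∈ C.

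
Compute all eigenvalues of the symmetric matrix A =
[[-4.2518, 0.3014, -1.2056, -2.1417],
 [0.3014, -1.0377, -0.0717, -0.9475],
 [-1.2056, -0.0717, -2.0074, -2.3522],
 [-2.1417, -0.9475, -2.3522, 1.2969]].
sigma(A) ≈ {-6, -2, -1, 3}

A is real symmetric, so its spectrum consists of real eigenvalues. Expanding the characteristic polynomial of the displayed matrix gives
  det(λ I - A) = p(λ) = λ^4 + (6)λ^3 + (-7)λ^2 + (-48)λ + (-36).
Solving p(λ) = 0 yields eigenvalues ≈ -6, -2, -1, 3. (A is shown rounded to 4 decimals, so these recover the underlying integer eigenvalues to within that precision.)
Verification: the trace of A = -6 equals the sum of eigenvalues -6, and det(A) ≈ -36.0008 matches the eigenvalue product -36.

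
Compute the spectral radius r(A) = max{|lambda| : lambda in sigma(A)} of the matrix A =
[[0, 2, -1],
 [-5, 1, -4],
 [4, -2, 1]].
r(A) ≈ 3.8146

The eigenvalues of A are the roots of its characteristic polynomial. With M = A (coefficients from the trace, the sum of principal 2x2 minors, and det A):
  p(λ) = det(λ I - M) = λ^3 - 2λ^2 + 7λ + 28.
No integer candidate from the rational root theorem (±divisors of 28) is a root, so the roots are irrational. The cubic discriminant is Δ = -28504 < 0, so there is one real root and a complex-conjugate pair. p(-2) = -2 and p(-1) = 18 have opposite signs, so a root lies in (-2, -1); Newton's method refines it to λ ≈ -1.9242. Dividing out (λ - (-1.9242)) leaves approximately λ^2 - 3.9242λ + 14.5512. For λ^2 - 3.9242λ + 14.5512 the discriminant is -42.8051. It is negative, so the remaining roots are the complex-conjugate pair λ ≈ 1.9621 ± 3.2713i. Their product equals the constant term, so |λ|^2 ≈ 14.5512 and |λ| ≈ 3.8146.
Thus the eigenvalues (to 4 decimals) are -1.9242 (modulus 1.9242); 1.9621 ± 3.2713i (modulus 3.8146). The spectral radius is the largest modulus: r(A) ≈ 3.8146. (Cross-check: r(A) ≤ ||A||_2 ≈ 7.7863; equality holds whenever A is normal, though it can also hold for some non-normal A.)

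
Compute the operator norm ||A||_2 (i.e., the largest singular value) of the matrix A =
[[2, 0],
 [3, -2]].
||A||_2 = 4 (= sqrt(largest eigenvalue of A^T A))

||A||_2 = sigma_max(A) = sqrt(lambda_max(A^T A)). Form the symmetric matrix M = A^T A =
[[13, -6],
 [-6, 4]].
Its characteristic polynomial (trace, determinant of M give the coefficients) is
  p(λ) = det(λ I - M) = λ^2 - 17λ + 16.
For λ^2 - 17λ + 16 the discriminant is 225. It is a perfect square (15^2), so the roots are rational: λ = (17 ± 15)/2 = 16, 1.
So the eigenvalues of A^T A are ≈ 1, 16 (all ≥ 0, as they must be for A^T A). The largest is λ_max = 16, hence ||A||_2 = sqrt(λ_max) = 4.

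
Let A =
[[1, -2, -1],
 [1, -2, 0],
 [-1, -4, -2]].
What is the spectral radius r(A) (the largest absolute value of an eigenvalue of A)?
r(A) ≈ 2.3413

The eigenvalues of A are the roots of its characteristic polynomial. With M = A (coefficients from the trace, the sum of principal 2x2 minors, and det A):
  p(λ) = det(λ I - M) = λ^3 + 3λ^2 + λ - 6.
No integer candidate from the rational root theorem (±divisors of 6) is a root, so the roots are irrational. The cubic discriminant is Δ = -643 < 0, so there is one real root and a complex-conjugate pair. p(1) = -1 and p(2) = 16 have opposite signs, so a root lies in (1, 2); Newton's method refines it to λ ≈ 1.0946. Dividing out (λ - (1.0946)) leaves approximately λ^2 + 4.0946λ + 5.4817. For λ^2 + 4.0946λ + 5.4817 the discriminant is -5.1614. It is negative, so the remaining roots are the complex-conjugate pair λ ≈ -2.0473 ± 1.1359i. Their product equals the constant term, so |λ|^2 ≈ 5.4817 and |λ| ≈ 2.3413.
Thus the eigenvalues (to 4 decimals) are 1.0946 (modulus 1.0946); -2.0473 ± 1.1359i (modulus 2.3413). The spectral radius is the largest modulus: r(A) ≈ 2.3413. (Cross-check: r(A) ≤ ||A||_2 ≈ 5.3197; equality holds whenever A is normal, though it can also hold for some non-normal A.)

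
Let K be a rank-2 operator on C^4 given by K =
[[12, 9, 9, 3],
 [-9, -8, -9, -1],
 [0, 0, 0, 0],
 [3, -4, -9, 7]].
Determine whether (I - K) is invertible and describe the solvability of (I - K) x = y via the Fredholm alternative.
(I - K) is invertible (det(I - K) = -10 ≠ 0), so for every y in C^4 the equation (I - K) x = y has a unique solution.

K has rank 2 and factors as K = U V^T = u1 v1^T + u2 v2^T with u1 = (3, -3, 0, -3), v1 = (1, 2, 3, -1), u2 = (3, -2, 0, 2), v2 = (3, 1, 0, 2) (multiplying out reproduces the displayed K). The nonzero eigenvalues of U V^T coincide with those of the 2 x 2 matrix G = V^T U = [[v1·u1, v1·u2], [v2·u1, v2·u2]] = [[0, -3], [0, 11]], and by the Sylvester determinant identity det(I_4 - U V^T) = det(I_2 - V^T U) = det([[1, 3], [0, -10]]) = (1)(-10) - (3)(0) = -10. (Direct check: I - K =
[[-11, -9, -9, -3],
 [9, 9, 9, 1],
 [0, 0, 1, 0],
 [-3, 4, 9, -6]]
has determinant -10.) The finite-dimensional Fredholm alternative says: either (I - K) is invertible, or ker(I - K) ≠ {0} and then range(I - K) = ker((I - K)^*)^⊥, with dim ker(I - K) = dim ker((I - K)^*). Since det(I - K) ≠ 0, 1 is not an eigenvalue of K and ker(I - K) = {0}, so we are in the first case: for every y there is a unique x = (I - K)^(-1) y. (Explicitly, by the Woodbury identity, (I - U V^T)^(-1) = I + U (I_2 - G)^(-1) V^T.)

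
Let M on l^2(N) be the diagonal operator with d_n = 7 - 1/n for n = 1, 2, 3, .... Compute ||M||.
||M|| = 7

For a diagonal operator on l^2 with entries d_n, ||M|| = sup_n |d_n|. Here d_1 = 6, d_2 = 13/2, ..., and d_n = 7 - 1/n increases monotonically toward 7. All terms lie in [6, 7), so |d_n| = d_n and the supremum is the limit 7, which is not attained by any individual d_n. Hence ||M|| = 7.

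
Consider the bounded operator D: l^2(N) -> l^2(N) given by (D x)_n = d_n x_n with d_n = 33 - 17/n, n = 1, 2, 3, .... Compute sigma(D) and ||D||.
sigma(D) = {33 - 17/n : n ≥ 1} ∪ {33}; ||D|| = 33

A bounded diagonal operator on l^2 with diagonal entries d_n has spectrum equal to the closure of {d_n : n ≥ 1}: every d_n is an eigenvalue (with eigenvector e_n), so {d_n} ⊂ sigma(D); the spectrum is closed, so its closure is too; and for lambda not in the closure, (D - lambda I) has bounded inverse (the diagonal entries 1/(d_n - lambda) are bounded). For our sequence d_n = 33 - 17/n, n = 1, 2, 3, ...:
  - {d_n} = {33 - 17/n : n ≥ 1}; the only limit point is 33
  - closure = {33 - 17/n : n ≥ 1} ∪ {33}
For the norm: a diagonal operator has ||D|| = sup_n |d_n|. Here d_n = 33 - 17/n increases monotonically from d_1 = 16 toward 33, with all terms in [16, 33); so sup_n |d_n| = 33 (the supremum is the limit, not attained). So ||D|| = 33.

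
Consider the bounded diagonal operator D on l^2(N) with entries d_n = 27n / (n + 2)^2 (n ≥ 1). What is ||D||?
||D|| = 27/8 (attained at n = 2)

For D diagonal, ||D|| = sup_n |d_n|. Treat f(x) = 27x / (x + 2)^2 for real x > 0. By the quotient rule, f'(x) = 27(2 - x)/(x + 2)^3, which is positive for x < 2 and negative for x > 2. So f has a unique maximum at x = 2, and since 2 is a positive integer, the supremum over n ≥ 1 is attained at n = 2: d_2 = 27·2/(2 + 2)^2 = 27·2/16 = 27/8. Hence ||D|| = 27/8.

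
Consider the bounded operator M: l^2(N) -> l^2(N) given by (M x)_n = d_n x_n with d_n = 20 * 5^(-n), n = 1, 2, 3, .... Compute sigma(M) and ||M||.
sigma(M) = {20 * 5^(-n) : n ≥ 1} ∪ {0}; ||M|| = 4

A bounded diagonal operator on l^2 with diagonal entries d_n has spectrum equal to the closure of {d_n : n ≥ 1}: every d_n is an eigenvalue (with eigenvector e_n), so {d_n} ⊂ sigma(M); the spectrum is closed, so its closure is too; and for lambda not in the closure, (M - lambda I) has bounded inverse (the diagonal entries 1/(d_n - lambda) are bounded). For our sequence d_n = 20 * 5^(-n), n = 1, 2, 3, ...:
  - {d_n} = {20 * 5^(-n) : n ≥ 1}; the only limit point is 0
  - closure = {20 * 5^(-n) : n ≥ 1} ∪ {0}
For the norm: a diagonal operator has ||M|| = sup_n |d_n|. Here d_n = 20 * 5^(-n) is positive and decreasing, so sup_n |d_n| = d_1 = 20/5 = 4. So ||M|| = 4.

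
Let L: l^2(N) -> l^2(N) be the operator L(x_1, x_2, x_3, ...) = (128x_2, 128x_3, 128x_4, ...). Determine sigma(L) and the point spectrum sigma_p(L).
sigma(L) = closed disk {z in C : |z| ≤ 128}; sigma_p(L) = open disk {z in C : |z| < 128}

Note L = 128·V where V is the unit left shift (V x)_k = x_{k+1}; so sigma(L) = 128·sigma(V) and ||L|| = 128||V||. ||L x||^2 = 16384sum_{k≥2} |x_k|^2 ≤ 16384||x||^2, with equality on {x : x_1 = 0}, so ||L|| = 128. For any lambda with |lambda| < 128, set r = lambda/128 (|r| < 1); the vector x = (1, r, r^2, ...) is in l^2 and satisfies L x = 128(r, r^2, ...) = lambda x, so lambda is an eigenvalue. On the boundary |lambda| = 128 the geometric series diverges, so no l^2 eigenvector exists, but these lambda lie in the approximate point spectrum. Hence sigma(L) is the closed disk of radius 128 and sigma_p(L) is the open disk.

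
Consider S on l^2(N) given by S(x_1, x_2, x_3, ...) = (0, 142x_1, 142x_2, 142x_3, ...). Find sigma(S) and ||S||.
sigma(S) = closed disk {z in C : |z| ≤ 142}; ||S|| = 142

Note S = 142·U where U is the unit right shift (U x)_k = x_{k-1} (with x_0 := 0); so ||S|| = 142||U|| and sigma(S) = 142·sigma(U). ||S x||^2 = sum_{k≥1} |142x_k|^2 = 20164||x||^2, so ||S|| = 142 and sigma(S) ⊂ {|z| ≤ 142}. For any |lambda| < 142, the equation (S - lambda I) x = 0 forces x_1 = 0, then 142x_k = lambda x_{k+1} ⇒ x = 0, so S has no eigenvalues. But (S - lambda I) is not surjective for |lambda| < 142: solving (S - lambda I) x = e_1 would require x_n proportional to (lambda/142)^(-n), which is not in l^2. So every |lambda| < 142 lies in the residual spectrum. The boundary |lambda| = 142 is in the approximate point spectrum (the spectrum is closed). Hence sigma(S) is the closed disk of radius 142.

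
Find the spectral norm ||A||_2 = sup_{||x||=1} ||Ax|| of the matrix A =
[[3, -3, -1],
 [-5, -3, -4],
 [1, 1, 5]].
||A||_2 ≈ 8.2943 (= sqrt(largest eigenvalue of A^T A))

||A||_2 = sigma_max(A) = sqrt(lambda_max(A^T A)). Form the symmetric matrix M = A^T A =
[[35, 7, 22],
 [7, 19, 20],
 [22, 20, 42]].
Its characteristic polynomial (trace, sum of principal 2x2 minors, determinant of M give the coefficients) is
  p(λ) = det(λ I - M) = λ^3 - 96λ^2 + 2000λ - 8836.
No integer candidate from the rational root theorem (±divisors of 8836) is a root, so the roots are irrational. The cubic discriminant is Δ = 2023084624 > 0, so there are three distinct real roots. p(6) = -76 and p(7) = 803 have opposite signs, so a root lies in (6, 7); Newton's method refines it to λ ≈ 6.08. p(21) = 89 and p(22) = -652 have opposite signs, so a root lies in (21, 22); Newton's method refines it to λ ≈ 21.1248. p(68) = -2308 and p(69) = 617 have opposite signs, so a root lies in (68, 69); Newton's method refines it to λ ≈ 68.7952. Check (Vieta): the three roots sum to 96, matching tr M = 96.
So the eigenvalues of A^T A are ≈ 6.08, 21.1248, 68.7952 (all ≥ 0, as they must be for A^T A). The largest is λ_max ≈ 68.7952, hence ||A||_2 = sqrt(λ_max) ≈ 8.2943.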